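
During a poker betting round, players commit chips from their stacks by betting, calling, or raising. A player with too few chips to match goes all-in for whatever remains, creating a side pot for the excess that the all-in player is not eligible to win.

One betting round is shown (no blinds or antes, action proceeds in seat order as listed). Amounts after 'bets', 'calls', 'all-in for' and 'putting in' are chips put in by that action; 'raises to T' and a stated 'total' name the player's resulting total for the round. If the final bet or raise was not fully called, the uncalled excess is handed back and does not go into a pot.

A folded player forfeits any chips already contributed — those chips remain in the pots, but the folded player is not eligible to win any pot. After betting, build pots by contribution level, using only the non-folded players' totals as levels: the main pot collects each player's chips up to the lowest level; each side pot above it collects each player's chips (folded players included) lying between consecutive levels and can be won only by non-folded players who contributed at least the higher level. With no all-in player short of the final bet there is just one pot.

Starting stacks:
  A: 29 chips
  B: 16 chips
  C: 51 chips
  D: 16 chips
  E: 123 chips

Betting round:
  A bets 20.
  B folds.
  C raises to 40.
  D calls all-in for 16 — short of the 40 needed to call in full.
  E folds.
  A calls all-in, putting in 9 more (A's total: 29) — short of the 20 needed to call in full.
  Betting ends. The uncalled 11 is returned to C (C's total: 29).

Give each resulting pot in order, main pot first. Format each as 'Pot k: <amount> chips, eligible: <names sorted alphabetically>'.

Contributions (after 11 returned to C): A=29, C=29, D=16
Folded: B, E
Pot levels (distinct totals of non-folded players): 16, 29
Layer 1-16: 16 each from A, C, D = 16*3 = 48 chips; eligible A, C, D
Layer 17-29: 13 each from A, C = 13*2 = 26 chips; eligible A, C

Pot 1: 48 chips, eligible: A, C, D
Pot 2: 26 chips, eligible: A, C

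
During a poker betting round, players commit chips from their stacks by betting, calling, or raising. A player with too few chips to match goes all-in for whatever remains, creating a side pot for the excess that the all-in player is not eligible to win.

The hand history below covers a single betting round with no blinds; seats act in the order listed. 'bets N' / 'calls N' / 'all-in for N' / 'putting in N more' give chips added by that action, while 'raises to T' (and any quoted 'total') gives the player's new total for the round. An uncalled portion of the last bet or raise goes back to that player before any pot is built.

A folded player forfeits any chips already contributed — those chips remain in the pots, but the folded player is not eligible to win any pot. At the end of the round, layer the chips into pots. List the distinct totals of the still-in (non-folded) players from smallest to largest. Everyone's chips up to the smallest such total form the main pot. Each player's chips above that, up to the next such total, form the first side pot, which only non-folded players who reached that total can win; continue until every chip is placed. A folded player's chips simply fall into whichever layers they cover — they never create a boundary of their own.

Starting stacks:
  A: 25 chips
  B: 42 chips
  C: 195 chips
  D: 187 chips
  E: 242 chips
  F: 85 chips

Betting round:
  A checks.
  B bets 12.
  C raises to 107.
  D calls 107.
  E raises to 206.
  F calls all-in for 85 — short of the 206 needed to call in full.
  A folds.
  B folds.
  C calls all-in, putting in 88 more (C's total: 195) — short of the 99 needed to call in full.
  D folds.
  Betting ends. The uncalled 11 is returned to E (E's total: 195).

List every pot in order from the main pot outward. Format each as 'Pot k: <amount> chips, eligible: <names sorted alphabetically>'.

Pot 1: 352 chips, eligible: C, E, F
Pot 2: 242 chips, eligible: C, E

Derivation:
Contributions (after 11 returned to E): B=12, C=195, D=107, E=195, F=85
Folded: A, B, D
Pot levels (distinct totals of non-folded players): 85, 195
Layer 1-85: B 12 + C 85 + D 85 + E 85 + F 85 = 352 chips; eligible C, E, F
Layer 86-195: C 110 + D 22 + E 110 = 242 chips; eligible C, E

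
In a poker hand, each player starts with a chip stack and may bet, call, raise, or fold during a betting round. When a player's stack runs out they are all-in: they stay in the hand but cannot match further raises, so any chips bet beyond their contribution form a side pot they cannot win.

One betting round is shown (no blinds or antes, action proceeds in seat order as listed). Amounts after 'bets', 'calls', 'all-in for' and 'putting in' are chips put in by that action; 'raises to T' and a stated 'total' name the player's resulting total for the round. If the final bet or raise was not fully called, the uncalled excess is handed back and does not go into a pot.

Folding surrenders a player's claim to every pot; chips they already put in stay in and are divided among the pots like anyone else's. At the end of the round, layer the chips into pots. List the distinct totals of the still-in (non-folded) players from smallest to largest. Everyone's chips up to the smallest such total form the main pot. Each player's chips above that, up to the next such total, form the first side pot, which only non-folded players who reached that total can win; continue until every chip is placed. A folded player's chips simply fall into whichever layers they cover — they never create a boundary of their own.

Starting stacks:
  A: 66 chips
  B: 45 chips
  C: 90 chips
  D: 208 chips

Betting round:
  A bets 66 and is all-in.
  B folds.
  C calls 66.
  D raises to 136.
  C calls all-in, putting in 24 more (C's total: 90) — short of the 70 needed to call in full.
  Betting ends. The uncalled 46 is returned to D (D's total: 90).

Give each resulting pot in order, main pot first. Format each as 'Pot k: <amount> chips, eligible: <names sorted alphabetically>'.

Pot 1: 198 chips, eligible: A, C, D
Pot 2: 48 chips, eligible: C, D

Derivation:
Contributions (after 46 returned to D): A=66, C=90, D=90
Folded: B
Pot levels (distinct totals of non-folded players): 66, 90
Layer 1-66: 66 each from A, C, D = 66*3 = 198 chips; eligible A, C, D
Layer 67-90: 24 each from C, D = 24*2 = 48 chips; eligible C, D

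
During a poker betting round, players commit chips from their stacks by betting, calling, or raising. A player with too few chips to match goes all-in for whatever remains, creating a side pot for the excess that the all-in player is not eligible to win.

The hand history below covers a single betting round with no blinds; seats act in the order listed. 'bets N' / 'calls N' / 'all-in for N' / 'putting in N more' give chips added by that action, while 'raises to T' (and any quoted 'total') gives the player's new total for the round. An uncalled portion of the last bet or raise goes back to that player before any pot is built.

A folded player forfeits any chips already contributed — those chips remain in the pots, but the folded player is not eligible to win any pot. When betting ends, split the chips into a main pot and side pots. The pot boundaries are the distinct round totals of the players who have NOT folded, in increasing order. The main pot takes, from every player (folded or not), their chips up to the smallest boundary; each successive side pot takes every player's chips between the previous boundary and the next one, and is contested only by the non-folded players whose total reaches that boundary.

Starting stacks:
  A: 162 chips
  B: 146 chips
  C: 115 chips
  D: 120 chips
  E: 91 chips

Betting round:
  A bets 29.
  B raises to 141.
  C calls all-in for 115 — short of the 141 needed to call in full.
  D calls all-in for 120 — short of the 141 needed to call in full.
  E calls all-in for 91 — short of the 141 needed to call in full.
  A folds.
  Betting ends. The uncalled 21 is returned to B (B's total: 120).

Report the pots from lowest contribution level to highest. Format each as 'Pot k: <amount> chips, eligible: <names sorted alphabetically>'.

Contributions (after 21 returned to B): A=29, B=120, C=115, D=120, E=91
Folded: A
Pot levels (distinct totals of non-folded players): 91, 115, 120
Layer 1-91: A 29 + B 91 + C 91 + D 91 + E 91 = 393 chips; eligible B, C, D, E
Layer 92-115: 24 each from B, C, D = 24*3 = 72 chips; eligible B, C, D
Layer 116-120: 5 each from B, D = 5*2 = 10 chips; eligible B, D

Pot 1: 393 chips, eligible: B, C, D, E
Pot 2: 72 chips, eligible: B, C, D
Pot 3: 10 chips, eligible: B, D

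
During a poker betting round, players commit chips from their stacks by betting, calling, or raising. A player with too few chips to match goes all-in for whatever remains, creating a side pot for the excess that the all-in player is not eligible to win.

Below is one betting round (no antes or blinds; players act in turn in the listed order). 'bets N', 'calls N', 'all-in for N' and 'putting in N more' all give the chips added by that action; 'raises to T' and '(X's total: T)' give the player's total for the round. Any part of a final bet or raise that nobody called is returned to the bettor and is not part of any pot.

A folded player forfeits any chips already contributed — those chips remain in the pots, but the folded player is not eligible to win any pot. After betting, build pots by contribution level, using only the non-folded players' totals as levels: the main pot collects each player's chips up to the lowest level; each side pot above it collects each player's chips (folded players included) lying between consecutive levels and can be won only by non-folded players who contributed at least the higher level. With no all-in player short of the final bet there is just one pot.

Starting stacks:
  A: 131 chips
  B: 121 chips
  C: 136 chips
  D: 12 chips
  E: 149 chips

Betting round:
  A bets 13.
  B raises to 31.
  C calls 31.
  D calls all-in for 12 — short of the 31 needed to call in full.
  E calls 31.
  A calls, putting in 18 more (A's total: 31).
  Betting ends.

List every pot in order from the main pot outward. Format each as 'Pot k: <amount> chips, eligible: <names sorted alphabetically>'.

Contributions: A=31, B=31, C=31, D=12, E=31
Pot levels (distinct totals of non-folded players): 12, 31
Layer 1-12: 12 each from A, B, C, D, E = 12*5 = 60 chips; eligible A, B, C, D, E
Layer 13-31: 19 each from A, B, C, E = 19*4 = 76 chips; eligible A, B, C, E

Pot 1: 60 chips, eligible: A, B, C, D, E
Pot 2: 76 chips, eligible: A, B, C, E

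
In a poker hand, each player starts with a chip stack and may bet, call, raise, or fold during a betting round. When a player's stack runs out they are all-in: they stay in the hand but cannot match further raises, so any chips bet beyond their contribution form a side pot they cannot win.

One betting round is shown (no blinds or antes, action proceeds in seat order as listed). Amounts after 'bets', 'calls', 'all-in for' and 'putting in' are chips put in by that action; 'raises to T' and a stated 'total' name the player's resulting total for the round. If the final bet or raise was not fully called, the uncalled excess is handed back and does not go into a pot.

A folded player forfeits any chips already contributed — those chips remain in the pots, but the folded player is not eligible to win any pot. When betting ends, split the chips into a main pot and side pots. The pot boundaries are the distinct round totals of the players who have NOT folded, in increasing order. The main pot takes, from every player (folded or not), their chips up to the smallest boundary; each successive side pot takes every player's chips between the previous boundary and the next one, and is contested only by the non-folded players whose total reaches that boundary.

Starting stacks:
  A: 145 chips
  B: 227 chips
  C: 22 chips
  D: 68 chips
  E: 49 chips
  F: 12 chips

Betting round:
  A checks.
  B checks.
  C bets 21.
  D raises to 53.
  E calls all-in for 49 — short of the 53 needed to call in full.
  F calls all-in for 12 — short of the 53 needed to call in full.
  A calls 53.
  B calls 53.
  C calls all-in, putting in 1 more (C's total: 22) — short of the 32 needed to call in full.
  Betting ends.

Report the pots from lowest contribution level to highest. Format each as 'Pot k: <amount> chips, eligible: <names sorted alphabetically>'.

Contributions: A=53, B=53, C=22, D=53, E=49, F=12
Pot levels (distinct totals of non-folded players): 12, 22, 49, 53
Layer 1-12: 12 each from A, B, C, D, E, F = 12*6 = 72 chips; eligible A, B, C, D, E, F
Layer 13-22: 10 each from A, B, C, D, E = 10*5 = 50 chips; eligible A, B, C, D, E
Layer 23-49: 27 each from A, B, D, E = 27*4 = 108 chips; eligible A, B, D, E
Layer 50-53: 4 each from A, B, D = 4*3 = 12 chips; eligible A, B, D

Pot 1: 72 chips, eligible: A, B, C, D, E, F
Pot 2: 50 chips, eligible: A, B, C, D, E
Pot 3: 108 chips, eligible: A, B, D, E
Pot 4: 12 chips, eligible: A, B, D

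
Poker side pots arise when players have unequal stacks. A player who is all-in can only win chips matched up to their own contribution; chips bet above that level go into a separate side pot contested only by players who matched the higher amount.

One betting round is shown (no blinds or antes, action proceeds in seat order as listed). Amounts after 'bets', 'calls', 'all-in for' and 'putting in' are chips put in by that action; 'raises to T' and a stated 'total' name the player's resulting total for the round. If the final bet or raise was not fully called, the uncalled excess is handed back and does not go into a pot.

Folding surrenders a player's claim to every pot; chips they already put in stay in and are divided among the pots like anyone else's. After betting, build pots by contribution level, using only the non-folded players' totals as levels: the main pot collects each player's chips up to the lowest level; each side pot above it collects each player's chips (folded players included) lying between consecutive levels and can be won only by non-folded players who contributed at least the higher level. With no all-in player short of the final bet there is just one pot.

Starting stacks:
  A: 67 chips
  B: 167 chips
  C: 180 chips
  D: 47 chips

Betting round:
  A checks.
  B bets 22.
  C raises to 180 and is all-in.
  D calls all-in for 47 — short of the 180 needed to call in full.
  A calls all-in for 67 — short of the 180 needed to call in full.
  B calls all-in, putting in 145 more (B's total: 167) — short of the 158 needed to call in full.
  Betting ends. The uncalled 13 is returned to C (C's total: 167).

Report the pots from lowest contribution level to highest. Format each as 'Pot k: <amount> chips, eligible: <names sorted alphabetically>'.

Contributions (after 13 returned to C): A=67, B=167, C=167, D=47
Pot levels (distinct totals of non-folded players): 47, 67, 167
Layer 1-47: 47 each from A, B, C, D = 47*4 = 188 chips; eligible A, B, C, D
Layer 48-67: 20 each from A, B, C = 20*3 = 60 chips; eligible A, B, C
Layer 68-167: 100 each from B, C = 100*2 = 200 chips; eligible B, C

Pot 1: 188 chips, eligible: A, B, C, D
Pot 2: 60 chips, eligible: A, B, C
Pot 3: 200 chips, eligible: B, C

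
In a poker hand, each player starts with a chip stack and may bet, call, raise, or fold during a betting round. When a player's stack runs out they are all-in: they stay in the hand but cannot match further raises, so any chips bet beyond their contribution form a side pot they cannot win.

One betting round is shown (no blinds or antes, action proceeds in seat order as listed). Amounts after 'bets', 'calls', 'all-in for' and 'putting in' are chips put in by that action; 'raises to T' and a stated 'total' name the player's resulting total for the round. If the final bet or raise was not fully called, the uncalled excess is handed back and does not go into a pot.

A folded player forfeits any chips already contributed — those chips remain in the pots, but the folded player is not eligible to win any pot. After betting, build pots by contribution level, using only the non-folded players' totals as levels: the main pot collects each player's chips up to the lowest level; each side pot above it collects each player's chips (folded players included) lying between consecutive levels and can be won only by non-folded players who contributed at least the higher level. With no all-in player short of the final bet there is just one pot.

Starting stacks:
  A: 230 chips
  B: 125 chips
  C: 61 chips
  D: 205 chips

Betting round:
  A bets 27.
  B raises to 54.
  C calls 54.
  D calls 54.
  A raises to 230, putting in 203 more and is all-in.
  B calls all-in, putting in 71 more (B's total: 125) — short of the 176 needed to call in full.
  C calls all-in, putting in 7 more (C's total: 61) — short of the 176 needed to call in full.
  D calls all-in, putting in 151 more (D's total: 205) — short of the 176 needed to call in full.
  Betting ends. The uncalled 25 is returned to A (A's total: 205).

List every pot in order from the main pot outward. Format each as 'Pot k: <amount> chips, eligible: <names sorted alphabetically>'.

Contributions (after 25 returned to A): A=205, B=125, C=61, D=205
Pot levels (distinct totals of non-folded players): 61, 125, 205
Layer 1-61: 61 each from A, B, C, D = 61*4 = 244 chips; eligible A, B, C, D
Layer 62-125: 64 each from A, B, D = 64*3 = 192 chips; eligible A, B, D
Layer 126-205: 80 each from A, D = 80*2 = 160 chips; eligible A, D

Pot 1: 244 chips, eligible: A, B, C, D
Pot 2: 192 chips, eligible: A, B, D
Pot 3: 160 chips, eligible: A, D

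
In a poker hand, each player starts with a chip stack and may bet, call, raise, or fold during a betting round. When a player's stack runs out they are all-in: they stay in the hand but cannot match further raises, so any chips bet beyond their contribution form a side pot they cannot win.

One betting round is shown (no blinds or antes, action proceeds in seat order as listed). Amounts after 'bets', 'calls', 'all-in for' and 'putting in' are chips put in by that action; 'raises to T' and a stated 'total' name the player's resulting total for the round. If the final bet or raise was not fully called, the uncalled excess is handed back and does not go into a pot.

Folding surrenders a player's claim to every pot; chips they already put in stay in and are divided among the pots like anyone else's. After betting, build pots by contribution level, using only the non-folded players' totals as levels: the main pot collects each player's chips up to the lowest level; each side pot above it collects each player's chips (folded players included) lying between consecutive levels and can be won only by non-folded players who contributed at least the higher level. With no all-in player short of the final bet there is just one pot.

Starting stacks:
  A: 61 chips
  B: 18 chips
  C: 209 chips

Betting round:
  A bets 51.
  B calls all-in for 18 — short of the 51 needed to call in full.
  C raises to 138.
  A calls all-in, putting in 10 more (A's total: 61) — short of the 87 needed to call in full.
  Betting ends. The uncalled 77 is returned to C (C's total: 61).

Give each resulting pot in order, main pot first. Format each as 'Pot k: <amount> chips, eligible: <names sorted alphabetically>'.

Contributions (after 77 returned to C): A=61, B=18, C=61
Pot levels (distinct totals of non-folded players): 18, 61
Layer 1-18: 18 each from A, B, C = 18*3 = 54 chips; eligible A, B, C
Layer 19-61: 43 each from A, C = 43*2 = 86 chips; eligible A, C

Pot 1: 54 chips, eligible: A, B, C
Pot 2: 86 chips, eligible: A, C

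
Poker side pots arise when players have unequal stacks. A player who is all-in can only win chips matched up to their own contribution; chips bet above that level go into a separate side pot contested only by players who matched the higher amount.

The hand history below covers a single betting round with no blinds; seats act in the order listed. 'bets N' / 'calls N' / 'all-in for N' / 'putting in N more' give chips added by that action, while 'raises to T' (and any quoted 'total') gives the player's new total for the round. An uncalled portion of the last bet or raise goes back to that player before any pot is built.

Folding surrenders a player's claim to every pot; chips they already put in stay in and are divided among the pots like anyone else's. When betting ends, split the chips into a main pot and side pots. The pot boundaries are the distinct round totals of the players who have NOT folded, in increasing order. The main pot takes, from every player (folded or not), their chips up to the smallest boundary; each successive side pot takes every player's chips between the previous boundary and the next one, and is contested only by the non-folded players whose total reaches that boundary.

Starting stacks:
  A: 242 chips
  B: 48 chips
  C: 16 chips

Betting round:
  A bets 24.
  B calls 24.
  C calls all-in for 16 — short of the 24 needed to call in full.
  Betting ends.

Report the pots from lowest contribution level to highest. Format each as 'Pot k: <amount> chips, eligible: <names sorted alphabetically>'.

Pot 1: 48 chips, eligible: A, B, C
Pot 2: 16 chips, eligible: A, B

Derivation:
Contributions: A=24, B=24, C=16
Pot levels (distinct totals of non-folded players): 16, 24
Layer 1-16: 16 each from A, B, C = 16*3 = 48 chips; eligible A, B, C
Layer 17-24: 8 each from A, B = 8*2 = 16 chips; eligible A, B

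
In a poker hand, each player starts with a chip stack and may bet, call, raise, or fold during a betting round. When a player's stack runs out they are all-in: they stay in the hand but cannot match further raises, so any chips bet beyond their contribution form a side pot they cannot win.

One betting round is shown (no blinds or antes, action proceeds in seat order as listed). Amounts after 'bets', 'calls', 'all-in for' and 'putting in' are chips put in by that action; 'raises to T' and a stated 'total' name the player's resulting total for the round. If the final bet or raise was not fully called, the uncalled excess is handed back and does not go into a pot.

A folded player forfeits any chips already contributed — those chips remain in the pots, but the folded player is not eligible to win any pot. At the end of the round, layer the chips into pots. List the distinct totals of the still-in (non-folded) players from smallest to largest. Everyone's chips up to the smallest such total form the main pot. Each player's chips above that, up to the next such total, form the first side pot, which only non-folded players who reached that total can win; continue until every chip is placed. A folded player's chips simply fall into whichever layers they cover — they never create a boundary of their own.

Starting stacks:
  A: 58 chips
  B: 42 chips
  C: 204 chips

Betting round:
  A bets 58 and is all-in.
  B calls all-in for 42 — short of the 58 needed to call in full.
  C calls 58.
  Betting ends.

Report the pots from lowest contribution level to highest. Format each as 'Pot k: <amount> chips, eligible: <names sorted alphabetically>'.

Pot 1: 126 chips, eligible: A, B, C
Pot 2: 32 chips, eligible: A, C

Derivation:
Contributions: A=58, B=42, C=58
Pot levels (distinct totals of non-folded players): 42, 58
Layer 1-42: 42 each from A, B, C = 42*3 = 126 chips; eligible A, B, C
Layer 43-58: 16 each from A, C = 16*2 = 32 chips; eligible A, C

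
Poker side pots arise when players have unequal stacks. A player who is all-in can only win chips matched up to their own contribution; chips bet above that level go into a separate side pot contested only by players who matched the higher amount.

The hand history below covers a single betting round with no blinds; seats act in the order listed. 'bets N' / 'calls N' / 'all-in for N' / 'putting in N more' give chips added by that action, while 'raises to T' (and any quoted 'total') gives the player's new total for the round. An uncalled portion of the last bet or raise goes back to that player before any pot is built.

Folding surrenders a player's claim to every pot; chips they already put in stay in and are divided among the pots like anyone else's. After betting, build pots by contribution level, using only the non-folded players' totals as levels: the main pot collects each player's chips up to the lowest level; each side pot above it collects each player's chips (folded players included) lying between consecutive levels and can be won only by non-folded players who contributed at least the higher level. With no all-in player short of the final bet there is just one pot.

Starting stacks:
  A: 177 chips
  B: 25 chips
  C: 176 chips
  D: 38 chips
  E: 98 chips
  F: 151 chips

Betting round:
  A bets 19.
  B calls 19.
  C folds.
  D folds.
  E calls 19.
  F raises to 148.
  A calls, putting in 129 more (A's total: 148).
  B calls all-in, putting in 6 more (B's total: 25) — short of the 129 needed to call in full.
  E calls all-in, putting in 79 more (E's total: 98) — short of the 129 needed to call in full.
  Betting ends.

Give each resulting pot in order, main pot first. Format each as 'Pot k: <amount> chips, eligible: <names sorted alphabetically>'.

Pot 1: 100 chips, eligible: A, B, E, F
Pot 2: 219 chips, eligible: A, E, F
Pot 3: 100 chips, eligible: A, F

Derivation:
Contributions: A=148, B=25, E=98, F=148
Folded: C, D
Pot levels (distinct totals of non-folded players): 25, 98, 148
Layer 1-25: 25 each from A, B, E, F = 25*4 = 100 chips; eligible A, B, E, F
Layer 26-98: 73 each from A, E, F = 73*3 = 219 chips; eligible A, E, F
Layer 99-148: 50 each from A, F = 50*2 = 100 chips; eligible A, F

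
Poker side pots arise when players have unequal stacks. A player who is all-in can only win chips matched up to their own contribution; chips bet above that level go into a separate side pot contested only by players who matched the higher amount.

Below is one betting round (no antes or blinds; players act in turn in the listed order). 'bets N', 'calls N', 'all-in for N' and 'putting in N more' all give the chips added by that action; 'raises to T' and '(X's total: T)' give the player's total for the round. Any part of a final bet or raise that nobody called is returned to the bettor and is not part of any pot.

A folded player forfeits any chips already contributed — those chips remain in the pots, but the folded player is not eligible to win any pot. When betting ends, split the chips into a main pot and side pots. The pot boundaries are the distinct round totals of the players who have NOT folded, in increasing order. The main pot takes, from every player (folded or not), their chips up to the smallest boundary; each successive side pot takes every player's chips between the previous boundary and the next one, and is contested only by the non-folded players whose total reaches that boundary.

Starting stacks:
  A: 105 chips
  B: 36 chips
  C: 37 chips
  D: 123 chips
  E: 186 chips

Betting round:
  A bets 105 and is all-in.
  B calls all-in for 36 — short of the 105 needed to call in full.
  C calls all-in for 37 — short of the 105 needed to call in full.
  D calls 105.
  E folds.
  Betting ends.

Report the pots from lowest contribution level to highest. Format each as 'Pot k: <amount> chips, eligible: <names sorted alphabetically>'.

Contributions: A=105, B=36, C=37, D=105
Folded: E
Pot levels (distinct totals of non-folded players): 36, 37, 105
Layer 1-36: 36 each from A, B, C, D = 36*4 = 144 chips; eligible A, B, C, D
Layer 37-37: 1 each from A, C, D = 1*3 = 3 chips; eligible A, C, D
Layer 38-105: 68 each from A, D = 68*2 = 136 chips; eligible A, D

Pot 1: 144 chips, eligible: A, B, C, D
Pot 2: 3 chips, eligible: A, C, D
Pot 3: 136 chips, eligible: A, D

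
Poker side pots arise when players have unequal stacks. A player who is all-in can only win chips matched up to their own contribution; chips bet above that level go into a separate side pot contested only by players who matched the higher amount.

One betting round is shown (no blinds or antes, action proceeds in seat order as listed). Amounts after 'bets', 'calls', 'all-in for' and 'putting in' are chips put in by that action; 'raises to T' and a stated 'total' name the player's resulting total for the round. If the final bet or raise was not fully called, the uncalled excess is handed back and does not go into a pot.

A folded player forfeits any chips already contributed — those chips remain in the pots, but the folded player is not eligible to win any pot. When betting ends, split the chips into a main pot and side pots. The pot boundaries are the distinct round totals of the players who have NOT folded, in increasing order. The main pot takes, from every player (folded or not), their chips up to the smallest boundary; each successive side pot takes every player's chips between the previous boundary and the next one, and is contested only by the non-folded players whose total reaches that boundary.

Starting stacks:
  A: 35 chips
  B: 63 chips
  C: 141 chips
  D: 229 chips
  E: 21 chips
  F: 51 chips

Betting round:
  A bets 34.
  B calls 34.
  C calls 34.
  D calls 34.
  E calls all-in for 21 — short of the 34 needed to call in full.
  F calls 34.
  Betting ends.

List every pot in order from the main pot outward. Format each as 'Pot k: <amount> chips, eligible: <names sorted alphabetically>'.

Contributions: A=34, B=34, C=34, D=34, E=21, F=34
Pot levels (distinct totals of non-folded players): 21, 34
Layer 1-21: 21 each from A, B, C, D, E, F = 21*6 = 126 chips; eligible A, B, C, D, E, F
Layer 22-34: 13 each from A, B, C, D, F = 13*5 = 65 chips; eligible A, B, C, D, F

Pot 1: 126 chips, eligible: A, B, C, D, E, F
Pot 2: 65 chips, eligible: A, B, C, D, F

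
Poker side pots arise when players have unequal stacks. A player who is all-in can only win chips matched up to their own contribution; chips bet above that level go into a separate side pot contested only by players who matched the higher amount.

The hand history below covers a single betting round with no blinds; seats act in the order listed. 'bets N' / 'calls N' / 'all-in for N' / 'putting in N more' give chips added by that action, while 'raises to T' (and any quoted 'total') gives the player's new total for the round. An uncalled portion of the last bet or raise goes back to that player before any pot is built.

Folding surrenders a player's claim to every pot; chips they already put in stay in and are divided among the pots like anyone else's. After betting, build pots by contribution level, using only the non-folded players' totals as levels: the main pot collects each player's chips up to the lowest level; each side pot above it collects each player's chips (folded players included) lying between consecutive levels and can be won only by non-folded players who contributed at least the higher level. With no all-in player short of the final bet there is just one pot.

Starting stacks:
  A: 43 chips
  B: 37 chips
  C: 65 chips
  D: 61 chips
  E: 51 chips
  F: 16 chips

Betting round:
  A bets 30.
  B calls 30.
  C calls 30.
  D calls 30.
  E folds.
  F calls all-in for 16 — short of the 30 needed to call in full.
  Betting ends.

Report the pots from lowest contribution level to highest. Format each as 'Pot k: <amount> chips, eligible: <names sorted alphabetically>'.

Contributions: A=30, B=30, C=30, D=30, F=16
Folded: E
Pot levels (distinct totals of non-folded players): 16, 30
Layer 1-16: 16 each from A, B, C, D, F = 16*5 = 80 chips; eligible A, B, C, D, F
Layer 17-30: 14 each from A, B, C, D = 14*4 = 56 chips; eligible A, B, C, D

Pot 1: 80 chips, eligible: A, B, C, D, F
Pot 2: 56 chips, eligible: A, B, C, D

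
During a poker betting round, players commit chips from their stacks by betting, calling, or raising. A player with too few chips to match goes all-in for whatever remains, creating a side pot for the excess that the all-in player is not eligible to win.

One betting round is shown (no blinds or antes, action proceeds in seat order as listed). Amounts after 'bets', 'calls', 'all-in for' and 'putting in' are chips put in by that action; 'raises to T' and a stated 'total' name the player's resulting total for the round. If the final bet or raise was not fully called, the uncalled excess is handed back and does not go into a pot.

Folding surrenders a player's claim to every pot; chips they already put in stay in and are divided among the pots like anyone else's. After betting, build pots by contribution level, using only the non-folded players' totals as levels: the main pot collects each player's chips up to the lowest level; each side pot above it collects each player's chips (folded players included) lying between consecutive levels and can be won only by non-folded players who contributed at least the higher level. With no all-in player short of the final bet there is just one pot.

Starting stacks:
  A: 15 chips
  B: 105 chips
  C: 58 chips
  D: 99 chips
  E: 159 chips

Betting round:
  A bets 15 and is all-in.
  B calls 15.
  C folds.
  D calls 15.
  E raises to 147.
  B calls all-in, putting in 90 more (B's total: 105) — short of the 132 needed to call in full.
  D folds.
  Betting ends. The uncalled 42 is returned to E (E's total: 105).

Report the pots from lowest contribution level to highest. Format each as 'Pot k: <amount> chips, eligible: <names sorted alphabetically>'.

Contributions (after 42 returned to E): A=15, B=105, D=15, E=105
Folded: C, D
Pot levels (distinct totals of non-folded players): 15, 105
Layer 1-15: 15 each from A, B, D, E = 15*4 = 60 chips; eligible A, B, E
Layer 16-105: 90 each from B, E = 90*2 = 180 chips; eligible B, E

Pot 1: 60 chips, eligible: A, B, E
Pot 2: 180 chips, eligible: B, E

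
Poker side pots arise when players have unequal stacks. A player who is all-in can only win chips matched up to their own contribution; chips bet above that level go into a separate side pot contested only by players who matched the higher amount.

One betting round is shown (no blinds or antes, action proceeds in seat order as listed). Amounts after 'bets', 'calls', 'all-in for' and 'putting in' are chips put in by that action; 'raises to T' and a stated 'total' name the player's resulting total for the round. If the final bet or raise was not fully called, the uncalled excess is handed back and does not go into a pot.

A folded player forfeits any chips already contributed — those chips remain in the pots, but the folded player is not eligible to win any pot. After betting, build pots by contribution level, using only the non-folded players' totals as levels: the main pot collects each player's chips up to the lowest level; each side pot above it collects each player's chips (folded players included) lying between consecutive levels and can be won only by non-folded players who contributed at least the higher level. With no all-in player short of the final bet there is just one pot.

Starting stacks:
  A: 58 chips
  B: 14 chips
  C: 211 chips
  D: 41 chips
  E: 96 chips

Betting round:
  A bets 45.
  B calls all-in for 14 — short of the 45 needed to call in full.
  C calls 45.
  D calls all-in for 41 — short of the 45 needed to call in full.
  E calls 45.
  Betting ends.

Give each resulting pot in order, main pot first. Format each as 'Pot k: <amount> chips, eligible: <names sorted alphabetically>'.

Contributions: A=45, B=14, C=45, D=41, E=45
Pot levels (distinct totals of non-folded players): 14, 41, 45
Layer 1-14: 14 each from A, B, C, D, E = 14*5 = 70 chips; eligible A, B, C, D, E
Layer 15-41: 27 each from A, C, D, E = 27*4 = 108 chips; eligible A, C, D, E
Layer 42-45: 4 each from A, C, E = 4*3 = 12 chips; eligible A, C, E

Pot 1: 70 chips, eligible: A, B, C, D, E
Pot 2: 108 chips, eligible: A, C, D, E
Pot 3: 12 chips, eligible: A, C, E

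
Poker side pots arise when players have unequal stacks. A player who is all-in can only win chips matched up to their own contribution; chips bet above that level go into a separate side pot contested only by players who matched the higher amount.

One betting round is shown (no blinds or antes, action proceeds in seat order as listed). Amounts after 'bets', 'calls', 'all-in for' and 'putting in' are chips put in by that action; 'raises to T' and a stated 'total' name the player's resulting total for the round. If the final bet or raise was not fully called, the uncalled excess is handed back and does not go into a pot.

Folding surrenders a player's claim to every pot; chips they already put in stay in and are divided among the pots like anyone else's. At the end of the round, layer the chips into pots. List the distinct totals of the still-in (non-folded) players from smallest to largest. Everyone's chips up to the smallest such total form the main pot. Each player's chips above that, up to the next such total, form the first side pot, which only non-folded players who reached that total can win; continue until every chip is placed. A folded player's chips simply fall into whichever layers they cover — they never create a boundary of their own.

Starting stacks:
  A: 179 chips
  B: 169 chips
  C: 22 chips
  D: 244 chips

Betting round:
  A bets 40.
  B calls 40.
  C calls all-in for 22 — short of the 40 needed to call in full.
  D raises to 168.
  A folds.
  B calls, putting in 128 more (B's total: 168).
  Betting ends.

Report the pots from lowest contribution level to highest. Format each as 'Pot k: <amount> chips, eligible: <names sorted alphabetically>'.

Pot 1: 88 chips, eligible: B, C, D
Pot 2: 310 chips, eligible: B, D

Derivation:
Contributions: A=40, B=168, C=22, D=168
Folded: A
Pot levels (distinct totals of non-folded players): 22, 168
Layer 1-22: 22 each from A, B, C, D = 22*4 = 88 chips; eligible B, C, D
Layer 23-168: A 18 + B 146 + D 146 = 310 chips; eligible B, D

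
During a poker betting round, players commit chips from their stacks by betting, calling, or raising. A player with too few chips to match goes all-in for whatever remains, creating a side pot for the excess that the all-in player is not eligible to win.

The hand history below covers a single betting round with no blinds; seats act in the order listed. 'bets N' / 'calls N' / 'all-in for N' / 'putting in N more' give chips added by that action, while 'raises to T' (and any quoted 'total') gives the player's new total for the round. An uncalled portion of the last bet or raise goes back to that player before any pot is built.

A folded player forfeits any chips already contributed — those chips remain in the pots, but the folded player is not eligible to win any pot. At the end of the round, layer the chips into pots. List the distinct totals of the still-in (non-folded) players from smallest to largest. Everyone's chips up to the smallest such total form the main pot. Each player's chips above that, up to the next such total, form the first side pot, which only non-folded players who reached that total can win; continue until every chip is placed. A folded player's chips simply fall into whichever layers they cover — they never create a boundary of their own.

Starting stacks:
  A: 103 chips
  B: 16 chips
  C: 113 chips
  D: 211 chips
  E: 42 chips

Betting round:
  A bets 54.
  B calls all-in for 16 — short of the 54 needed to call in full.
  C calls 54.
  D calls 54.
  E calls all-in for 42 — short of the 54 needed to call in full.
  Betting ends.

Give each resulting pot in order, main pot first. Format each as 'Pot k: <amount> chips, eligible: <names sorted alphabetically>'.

Pot 1: 80 chips, eligible: A, B, C, D, E
Pot 2: 104 chips, eligible: A, C, D, E
Pot 3: 36 chips, eligible: A, C, D

Derivation:
Contributions: A=54, B=16, C=54, D=54, E=42
Pot levels (distinct totals of non-folded players): 16, 42, 54
Layer 1-16: 16 each from A, B, C, D, E = 16*5 = 80 chips; eligible A, B, C, D, E
Layer 17-42: 26 each from A, C, D, E = 26*4 = 104 chips; eligible A, C, D, E
Layer 43-54: 12 each from A, C, D = 12*3 = 36 chips; eligible A, C, D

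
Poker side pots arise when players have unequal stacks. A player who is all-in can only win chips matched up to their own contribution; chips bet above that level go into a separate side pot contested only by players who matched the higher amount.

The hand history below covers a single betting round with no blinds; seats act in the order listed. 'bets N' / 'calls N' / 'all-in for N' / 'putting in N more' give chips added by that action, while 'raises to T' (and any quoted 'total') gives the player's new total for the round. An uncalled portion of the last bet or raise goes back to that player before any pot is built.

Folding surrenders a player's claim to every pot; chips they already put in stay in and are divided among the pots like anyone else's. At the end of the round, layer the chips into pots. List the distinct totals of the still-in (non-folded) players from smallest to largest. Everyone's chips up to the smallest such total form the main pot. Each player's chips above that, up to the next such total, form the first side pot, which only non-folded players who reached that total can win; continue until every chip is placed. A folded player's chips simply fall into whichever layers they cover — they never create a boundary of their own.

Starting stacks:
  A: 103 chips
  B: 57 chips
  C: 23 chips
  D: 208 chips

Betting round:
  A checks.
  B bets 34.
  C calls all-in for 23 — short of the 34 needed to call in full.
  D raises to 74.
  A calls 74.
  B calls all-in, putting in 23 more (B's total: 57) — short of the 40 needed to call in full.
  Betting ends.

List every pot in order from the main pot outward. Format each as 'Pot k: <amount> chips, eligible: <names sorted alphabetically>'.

Contributions: A=74, B=57, C=23, D=74
Pot levels (distinct totals of non-folded players): 23, 57, 74
Layer 1-23: 23 each from A, B, C, D = 23*4 = 92 chips; eligible A, B, C, D
Layer 24-57: 34 each from A, B, D = 34*3 = 102 chips; eligible A, B, D
Layer 58-74: 17 each from A, D = 17*2 = 34 chips; eligible A, D

Pot 1: 92 chips, eligible: A, B, C, D
Pot 2: 102 chips, eligible: A, B, D
Pot 3: 34 chips, eligible: A, D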